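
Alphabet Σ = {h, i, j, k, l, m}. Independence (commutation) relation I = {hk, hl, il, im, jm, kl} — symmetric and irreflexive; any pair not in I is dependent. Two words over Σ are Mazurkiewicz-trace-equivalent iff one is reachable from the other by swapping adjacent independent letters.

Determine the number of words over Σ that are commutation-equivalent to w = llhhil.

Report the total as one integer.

20

#0=l has no predecessor
#1=l depends on [0:l]
#2=h has no predecessor
#3=h depends on [2:h]
#4=i depends on [3:h]
#5=l depends on [1:l]
sources: [0:l, 2:h]
N(rest) = Σ N(rest − s) over sources s of rest; N(one piece) = 1:
  size 1 → [4]=1  [5]=1
  size 2 → [1,5]=1  [3,4]=1  [4,5]=2
  size 3 → [0,1,5]=1  [1,4,5]=3  [2,3,4]=1  [3,4,5]=3
  size 4 → [0,1,4,5]=4  [1,3,4,5]=6  [2,3,4,5]=4
  first=0(l) contributes 10
  first=2(h) contributes 10
|[w]| = 20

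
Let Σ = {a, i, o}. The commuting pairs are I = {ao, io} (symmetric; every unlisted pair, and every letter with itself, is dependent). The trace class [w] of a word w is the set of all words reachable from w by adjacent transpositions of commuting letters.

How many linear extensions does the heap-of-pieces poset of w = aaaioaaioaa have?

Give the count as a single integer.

55

0(a) covers ∅
1(a) covers 0:a
2(a) covers 1:a
3(i) covers 2:a
4(o) covers ∅
5(a) covers 3:i
6(a) covers 5:a
7(i) covers 6:a
8(o) covers 4:o
9(a) covers 7:i
10(a) covers 9:a
floor of heap: 0:a, 4:o
completions by unplaced set U, small U first (add the entries for U minus each lowest piece of U):
  |U|=1: {8}:1  {10}:1
  |U|=2: {4,8}:1  {8,10}:2  {9,10}:1
  |U|=3: {4,8,10}:3  {7,9,10}:1  {8,9,10}:3
  |U|=4: {4,8,9,10}:6  {6,7,9,10}:1  {7,8,9,10}:4
  |U|=5: {4,7,8,9,10}:10  {5,6,7,9,10}:1  {6,7,8,9,10}:5
  |U|=6: {3,5,6,7,9,10}:1  {4,6,7,8,9,10}:15  {5,6,7,8,9,10}:6
  |U|=7: {2,3,5,6,7,9,10}:1  {3,5,6,7,8,9,10}:7  {4,5,6,7,8,9,10}:21
  |U|=8: {1,2,3,5,6,7,9,10}:1  {2,3,5,6,7,8,9,10}:8  {3,4,5,6,7,8,9,10}:28
  |U|=9: {0,1,2,3,5,6,7,9,10}:1  {1,2,3,5,6,7,8,9,10}:9  {2,3,4,5,6,7,8,9,10}:36
  start at 0(a): 45
  start at 4(o): 10
sum over floor = 55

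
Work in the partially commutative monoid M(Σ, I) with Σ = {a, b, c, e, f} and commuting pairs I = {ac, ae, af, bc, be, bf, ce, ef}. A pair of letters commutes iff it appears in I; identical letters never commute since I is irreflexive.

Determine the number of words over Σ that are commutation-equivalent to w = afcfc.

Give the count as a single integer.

5

piece 0:a — minimal
piece 1:f — minimal
piece 2:c rests on {1:f}
piece 3:f rests on {2:c}
piece 4:c rests on {3:f}
minimal pieces: {0:a, 1:f}
ways to finish when only these pieces remain (= sum over removing one remaining piece with nothing left below it):
  1 left: {0}→1  {4}→1
  2 left: {0,4}→2  {3,4}→1
  3 left: {0,3,4}→3  {2,3,4}→1
  placing 0:a first → 1 extensions
  placing 1:f first → 4 extensions
total linear extensions = 5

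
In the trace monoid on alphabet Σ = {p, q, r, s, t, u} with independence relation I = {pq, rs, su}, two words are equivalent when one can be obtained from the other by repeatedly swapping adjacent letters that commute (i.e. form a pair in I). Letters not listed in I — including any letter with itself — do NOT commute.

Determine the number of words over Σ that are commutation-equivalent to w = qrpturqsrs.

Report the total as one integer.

3

#0=q has no predecessor
#1=r depends on [0:q]
#2=p depends on [1:r]
#3=t depends on [2:p]
#4=u depends on [3:t]
#5=r depends on [4:u]
#6=q depends on [5:r]
#7=s depends on [6:q]
#8=r depends on [6:q]
#9=s depends on [7:s]
sources: [0:q]
N(rest) = Σ N(rest − s) over sources s of rest; N(one piece) = 1:
  size 1 → [8]=1  [9]=1
  size 2 → [7,9]=1  [8,9]=2
  size 3 → [7,8,9]=3
  size 4 → [6,7,8,9]=3
  size 5 → [5,6,7,8,9]=3
  size 6 → [4,5,6,7,8,9]=3
  size 7 → [3,4,5,6,7,8,9]=3
  size 8 → [2,3,4,5,6,7,8,9]=3
  first=0(q) contributes 3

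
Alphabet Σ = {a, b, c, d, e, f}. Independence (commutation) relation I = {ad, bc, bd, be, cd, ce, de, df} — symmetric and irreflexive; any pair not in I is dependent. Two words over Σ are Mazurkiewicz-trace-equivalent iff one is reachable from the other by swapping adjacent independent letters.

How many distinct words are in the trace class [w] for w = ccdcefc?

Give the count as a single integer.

28

drop 0:c onto floor
drop 1:c onto {0:c}
drop 2:d onto floor
drop 3:c onto {1:c}
drop 4:e onto floor
drop 5:f onto {3:c, 4:e}
drop 6:c onto {5:f}
ground layer = {0:c, 2:d, 4:e}
drop-orders for the pieces not yet dropped (sum over which currently-grounded one goes next):
  1 to go: {2} 1  {6} 1
  2 to go: {2,6} 2  {5,6} 1
  3 to go: {2,5,6} 3  {3,5,6} 1  {4,5,6} 1
  4 to go: {1,3,5,6} 1  {2,3,5,6} 4  {2,4,5,6} 4  {3,4,5,6} 2
  5 to go: {0,1,3,5,6} 1  {1,2,3,5,6} 5  {1,3,4,5,6} 3  {2,3,4,5,6} 10
  if 0:c drops first: 18 orders
  if 2:d drops first: 4 orders
  if 4:e drops first: 6 orders
heap linearizations: 28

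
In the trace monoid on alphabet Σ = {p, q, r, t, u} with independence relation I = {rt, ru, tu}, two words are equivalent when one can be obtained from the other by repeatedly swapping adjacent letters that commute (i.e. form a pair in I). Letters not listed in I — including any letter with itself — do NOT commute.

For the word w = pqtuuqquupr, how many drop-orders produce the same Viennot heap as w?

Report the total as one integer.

piece 0:p — minimal
piece 1:q rests on {0:p}
piece 2:t rests on {1:q}
piece 3:u rests on {1:q}
piece 4:u rests on {3:u}
piece 5:q rests on {2:t, 4:u}
piece 6:q rests on {5:q}
piece 7:u rests on {6:q}
piece 8:u rests on {7:u}
piece 9:p rests on {8:u}
piece 10:r rests on {9:p}
minimal pieces: {0:p}
ways to finish when only these pieces remain (= sum over removing one remaining piece with nothing left below it):
  1 left: {10}→1
  2 left: {9,10}→1
  3 left: {8,9,10}→1
  4 left: {7,8,9,10}→1
  5 left: {6,7,8,9,10}→1
  6 left: {5,6,7,8,9,10}→1
  7 left: {2,5,6,7,8,9,10}→1  {4,5,6,7,8,9,10}→1
  8 left: {2,4,5,6,7,8,9,10}→2  {3,4,5,6,7,8,9,10}→1
  9 left: {2,3,4,5,6,7,8,9,10}→3
  placing 0:p first → 3 extensions

3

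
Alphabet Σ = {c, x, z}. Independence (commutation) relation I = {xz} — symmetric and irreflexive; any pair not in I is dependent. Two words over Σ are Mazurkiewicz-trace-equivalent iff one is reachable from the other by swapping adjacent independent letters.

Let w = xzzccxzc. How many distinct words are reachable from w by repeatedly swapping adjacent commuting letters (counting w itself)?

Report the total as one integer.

piece 0:x — minimal
piece 1:z — minimal
piece 2:z rests on {1:z}
piece 3:c rests on {0:x, 2:z}
piece 4:c rests on {3:c}
piece 5:x rests on {4:c}
piece 6:z rests on {4:c}
piece 7:c rests on {5:x, 6:z}
minimal pieces: {0:x, 1:z}
ways to finish when only these pieces remain (= sum over removing one remaining piece with nothing left below it):
  1 left: {7}→1
  2 left: {5,7}→1  {6,7}→1
  3 left: {5,6,7}→2
  4 left: {4,5,6,7}→2
  5 left: {3,4,5,6,7}→2
  6 left: {0,3,4,5,6,7}→2  {2,3,4,5,6,7}→2
  placing 0:x first → 2 extensions
  placing 1:z first → 4 extensions
total linear extensions = 6

6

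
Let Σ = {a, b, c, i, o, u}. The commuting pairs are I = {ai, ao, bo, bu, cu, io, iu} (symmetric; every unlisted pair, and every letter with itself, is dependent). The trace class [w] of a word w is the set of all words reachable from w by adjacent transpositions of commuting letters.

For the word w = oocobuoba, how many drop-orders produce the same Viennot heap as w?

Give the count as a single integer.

16

0(o) covers ∅
1(o) covers 0:o
2(c) covers 1:o
3(o) covers 2:c
4(b) covers 2:c
5(u) covers 3:o
6(o) covers 5:u
7(b) covers 4:b
8(a) covers 5:u, 7:b
floor of heap: 0:o
completions by unplaced set U, small U first (add the entries for U minus each lowest piece of U):
  |U|=1: {6}:1  {8}:1
  |U|=2: {6,8}:2  {7,8}:1
  |U|=3: {4,7,8}:1  {5,6,8}:2  {6,7,8}:3
  |U|=4: {3,5,6,8}:2  {4,6,7,8}:4  {5,6,7,8}:5
  |U|=5: {3,5,6,7,8}:7  {4,5,6,7,8}:9
  |U|=6: {3,4,5,6,7,8}:16
  |U|=7: {2,3,4,5,6,7,8}:16
  start at 0(o): 16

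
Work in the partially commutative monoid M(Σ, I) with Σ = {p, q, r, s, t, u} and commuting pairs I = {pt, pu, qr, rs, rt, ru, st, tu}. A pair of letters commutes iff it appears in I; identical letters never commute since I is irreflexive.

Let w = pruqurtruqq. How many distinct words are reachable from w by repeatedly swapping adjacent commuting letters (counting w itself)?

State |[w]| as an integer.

#0=p has no predecessor
#1=r depends on [0:p]
#2=u has no predecessor
#3=q depends on [0:p, 2:u]
#4=u depends on [3:q]
#5=r depends on [1:r]
#6=t depends on [3:q]
#7=r depends on [5:r]
#8=u depends on [4:u]
#9=q depends on [6:t, 8:u]
#10=q depends on [9:q]
sources: [0:p, 2:u]
N(rest) = Σ N(rest − s) over sources s of rest; N(one piece) = 1:
  size 1 → [7]=1  [10]=1
  size 2 → [5,7]=1  [7,10]=2  [9,10]=1
  size 3 → [1,5,7]=1  [5,7,10]=3  [6,9,10]=1  [7,9,10]=3  [8,9,10]=1
  size 4 → [1,5,7,10]=4  [4,8,9,10]=1  [5,7,9,10]=6  [6,7,9,10]=4  [6,8,9,10]=2  [7,8,9,10]=4
  size 5 → [1,5,7,9,10]=10  [4,6,8,9,10]=3  [4,7,8,9,10]=5  [5,6,7,9,10]=10  [5,7,8,9,10]=10  [6,7,8,9,10]=10
  size 6 → [1,5,6,7,9,10]=20  [1,5,7,8,9,10]=20  [3,4,6,8,9,10]=3  [4,5,7,8,9,10]=15  [4,6,7,8,9,10]=18  [5,6,7,8,9,10]=30
  size 7 → [1,4,5,7,8,9,10]=35  [1,5,6,7,8,9,10]=70  [2,3,4,6,8,9,10]=3  [3,4,6,7,8,9,10]=21  [4,5,6,7,8,9,10]=63
  size 8 → [1,4,5,6,7,8,9,10]=168  [2,3,4,6,7,8,9,10]=24  [3,4,5,6,7,8,9,10]=84
  size 9 → [1,3,4,5,6,7,8,9,10]=252  [2,3,4,5,6,7,8,9,10]=108
  first=0(p) contributes 360
  first=2(u) contributes 252
|[w]| = 612

612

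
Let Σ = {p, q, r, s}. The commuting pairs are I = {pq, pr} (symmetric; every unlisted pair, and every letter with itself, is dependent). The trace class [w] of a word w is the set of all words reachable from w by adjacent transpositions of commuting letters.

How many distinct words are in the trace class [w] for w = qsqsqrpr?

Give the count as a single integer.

4

#0=q has no predecessor
#1=s depends on [0:q]
#2=q depends on [1:s]
#3=s depends on [2:q]
#4=q depends on [3:s]
#5=r depends on [4:q]
#6=p depends on [3:s]
#7=r depends on [5:r]
sources: [0:q]
N(rest) = Σ N(rest − s) over sources s of rest; N(one piece) = 1:
  size 1 → [6]=1  [7]=1
  size 2 → [5,7]=1  [6,7]=2
  size 3 → [4,5,7]=1  [5,6,7]=3
  size 4 → [4,5,6,7]=4
  size 5 → [3,4,5,6,7]=4
  size 6 → [2,3,4,5,6,7]=4
  first=0(q) contributes 4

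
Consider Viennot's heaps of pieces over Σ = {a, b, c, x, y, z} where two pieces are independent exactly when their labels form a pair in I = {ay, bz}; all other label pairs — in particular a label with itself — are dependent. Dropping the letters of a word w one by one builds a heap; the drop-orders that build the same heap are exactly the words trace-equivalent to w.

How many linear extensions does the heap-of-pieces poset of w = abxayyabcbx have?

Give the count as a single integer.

6

0(a) covers ∅
1(b) covers 0:a
2(x) covers 1:b
3(a) covers 2:x
4(y) covers 2:x
5(y) covers 4:y
6(a) covers 3:a
7(b) covers 5:y, 6:a
8(c) covers 7:b
9(b) covers 8:c
10(x) covers 9:b
floor of heap: 0:a
completions by unplaced set U, small U first (add the entries for U minus each lowest piece of U):
  |U|=1: {10}:1
  |U|=2: {9,10}:1
  |U|=3: {8,9,10}:1
  |U|=4: {7,8,9,10}:1
  |U|=5: {5,7,8,9,10}:1  {6,7,8,9,10}:1
  |U|=6: {3,6,7,8,9,10}:1  {4,5,7,8,9,10}:1  {5,6,7,8,9,10}:2
  |U|=7: {3,5,6,7,8,9,10}:3  {4,5,6,7,8,9,10}:3
  |U|=8: {3,4,5,6,7,8,9,10}:6
  |U|=9: {2,3,4,5,6,7,8,9,10}:6
  start at 0(a): 6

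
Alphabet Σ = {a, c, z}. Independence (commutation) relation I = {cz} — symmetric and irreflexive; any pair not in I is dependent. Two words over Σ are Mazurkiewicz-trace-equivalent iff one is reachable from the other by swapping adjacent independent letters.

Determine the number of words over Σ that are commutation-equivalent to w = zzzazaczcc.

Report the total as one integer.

piece 0:z — minimal
piece 1:z rests on {0:z}
piece 2:z rests on {1:z}
piece 3:a rests on {2:z}
piece 4:z rests on {3:a}
piece 5:a rests on {4:z}
piece 6:c rests on {5:a}
piece 7:z rests on {5:a}
piece 8:c rests on {6:c}
piece 9:c rests on {8:c}
minimal pieces: {0:z}
ways to finish when only these pieces remain (= sum over removing one remaining piece with nothing left below it):
  1 left: {7}→1  {9}→1
  2 left: {7,9}→2  {8,9}→1
  3 left: {6,8,9}→1  {7,8,9}→3
  4 left: {6,7,8,9}→4
  5 left: {5,6,7,8,9}→4
  6 left: {4,5,6,7,8,9}→4
  7 left: {3,4,5,6,7,8,9}→4
  8 left: {2,3,4,5,6,7,8,9}→4
  placing 0:z first → 4 extensions

4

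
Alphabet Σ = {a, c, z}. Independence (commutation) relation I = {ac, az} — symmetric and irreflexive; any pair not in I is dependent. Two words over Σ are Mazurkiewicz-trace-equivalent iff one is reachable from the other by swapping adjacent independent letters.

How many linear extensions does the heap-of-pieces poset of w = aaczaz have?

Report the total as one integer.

20

0(a) covers ∅
1(a) covers 0:a
2(c) covers ∅
3(z) covers 2:c
4(a) covers 1:a
5(z) covers 3:z
floor of heap: 0:a, 2:c
completions by unplaced set U, small U first (add the entries for U minus each lowest piece of U):
  |U|=1: {4}:1  {5}:1
  |U|=2: {1,4}:1  {3,5}:1  {4,5}:2
  |U|=3: {0,1,4}:1  {1,4,5}:3  {2,3,5}:1  {3,4,5}:3
  |U|=4: {0,1,4,5}:4  {1,3,4,5}:6  {2,3,4,5}:4
  start at 0(a): 10
  start at 2(c): 10
sum over floor = 20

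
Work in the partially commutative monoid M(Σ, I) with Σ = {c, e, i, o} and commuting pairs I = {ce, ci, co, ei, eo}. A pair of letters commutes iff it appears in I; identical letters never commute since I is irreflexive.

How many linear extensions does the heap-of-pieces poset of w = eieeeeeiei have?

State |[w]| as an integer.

120

piece 0:e — minimal
piece 1:i — minimal
piece 2:e rests on {0:e}
piece 3:e rests on {2:e}
piece 4:e rests on {3:e}
piece 5:e rests on {4:e}
piece 6:e rests on {5:e}
piece 7:i rests on {1:i}
piece 8:e rests on {6:e}
piece 9:i rests on {7:i}
minimal pieces: {0:e, 1:i}
ways to finish when only these pieces remain (= sum over removing one remaining piece with nothing left below it):
  1 left: {8}→1  {9}→1
  2 left: {6,8}→1  {7,9}→1  {8,9}→2
  3 left: {1,7,9}→1  {5,6,8}→1  {6,8,9}→3  {7,8,9}→3
  4 left: {1,7,8,9}→4  {4,5,6,8}→1  {5,6,8,9}→4  {6,7,8,9}→6
  5 left: {1,6,7,8,9}→10  {3,4,5,6,8}→1  {4,5,6,8,9}→5  {5,6,7,8,9}→10
  6 left: {1,5,6,7,8,9}→20  {2,3,4,5,6,8}→1  {3,4,5,6,8,9}→6  {4,5,6,7,8,9}→15
  7 left: {0,2,3,4,5,6,8}→1  {1,4,5,6,7,8,9}→35  {2,3,4,5,6,8,9}→7  {3,4,5,6,7,8,9}→21
  8 left: {0,2,3,4,5,6,8,9}→8  {1,3,4,5,6,7,8,9}→56  {2,3,4,5,6,7,8,9}→28
  placing 0:e first → 84 extensions
  placing 1:i first → 36 extensions
total linear extensions = 120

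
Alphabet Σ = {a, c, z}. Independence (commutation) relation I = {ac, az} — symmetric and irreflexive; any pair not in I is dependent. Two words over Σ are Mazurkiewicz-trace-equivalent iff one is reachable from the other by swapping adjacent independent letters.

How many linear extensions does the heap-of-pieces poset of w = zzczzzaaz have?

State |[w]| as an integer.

36

drop 0:z onto floor
drop 1:z onto {0:z}
drop 2:c onto {1:z}
drop 3:z onto {2:c}
drop 4:z onto {3:z}
drop 5:z onto {4:z}
drop 6:a onto floor
drop 7:a onto {6:a}
drop 8:z onto {5:z}
ground layer = {0:z, 6:a}
drop-orders for the pieces not yet dropped (sum over which currently-grounded one goes next):
  1 to go: {7} 1  {8} 1
  2 to go: {5,8} 1  {6,7} 1  {7,8} 2
  3 to go: {4,5,8} 1  {5,7,8} 3  {6,7,8} 3
  4 to go: {3,4,5,8} 1  {4,5,7,8} 4  {5,6,7,8} 6
  5 to go: {2,3,4,5,8} 1  {3,4,5,7,8} 5  {4,5,6,7,8} 10
  6 to go: {1,2,3,4,5,8} 1  {2,3,4,5,7,8} 6  {3,4,5,6,7,8} 15
  7 to go: {0,1,2,3,4,5,8} 1  {1,2,3,4,5,7,8} 7  {2,3,4,5,6,7,8} 21
  if 0:z drops first: 28 orders
  if 6:a drops first: 8 orders
heap linearizations: 36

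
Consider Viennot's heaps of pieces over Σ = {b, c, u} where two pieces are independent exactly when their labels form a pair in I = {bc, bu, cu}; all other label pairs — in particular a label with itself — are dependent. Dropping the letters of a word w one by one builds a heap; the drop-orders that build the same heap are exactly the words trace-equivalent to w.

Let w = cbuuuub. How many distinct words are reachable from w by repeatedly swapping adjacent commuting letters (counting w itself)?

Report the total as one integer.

105

0(c) covers ∅
1(b) covers ∅
2(u) covers ∅
3(u) covers 2:u
4(u) covers 3:u
5(u) covers 4:u
6(b) covers 1:b
floor of heap: 0:c, 1:b, 2:u
completions by unplaced set U, small U first (add the entries for U minus each lowest piece of U):
  |U|=1: {0}:1  {5}:1  {6}:1
  |U|=2: {0,5}:2  {0,6}:2  {1,6}:1  {4,5}:1  {5,6}:2
  |U|=3: {0,1,6}:3  {0,4,5}:3  {0,5,6}:6  {1,5,6}:3  {3,4,5}:1  {4,5,6}:3
  |U|=4: {0,1,5,6}:12  {0,3,4,5}:4  {0,4,5,6}:12  {1,4,5,6}:6  {2,3,4,5}:1  {3,4,5,6}:4
  |U|=5: {0,1,4,5,6}:30  {0,2,3,4,5}:5  {0,3,4,5,6}:20  {1,3,4,5,6}:10  {2,3,4,5,6}:5
  start at 0(c): 15
  start at 1(b): 30
  start at 2(u): 60
sum over floor = 105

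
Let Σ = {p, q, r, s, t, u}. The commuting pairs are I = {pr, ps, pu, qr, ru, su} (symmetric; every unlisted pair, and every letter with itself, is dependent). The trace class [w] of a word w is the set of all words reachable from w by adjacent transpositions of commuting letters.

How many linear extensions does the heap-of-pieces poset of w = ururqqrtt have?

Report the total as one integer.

drop 0:u onto floor
drop 1:r onto floor
drop 2:u onto {0:u}
drop 3:r onto {1:r}
drop 4:q onto {2:u}
drop 5:q onto {4:q}
drop 6:r onto {3:r}
drop 7:t onto {5:q, 6:r}
drop 8:t onto {7:t}
ground layer = {0:u, 1:r}
drop-orders for the pieces not yet dropped (sum over which currently-grounded one goes next):
  1 to go: {8} 1
  2 to go: {7,8} 1
  3 to go: {5,7,8} 1  {6,7,8} 1
  4 to go: {3,6,7,8} 1  {4,5,7,8} 1  {5,6,7,8} 2
  5 to go: {1,3,6,7,8} 1  {2,4,5,7,8} 1  {3,5,6,7,8} 3  {4,5,6,7,8} 3
  6 to go: {0,2,4,5,7,8} 1  {1,3,5,6,7,8} 4  {2,4,5,6,7,8} 4  {3,4,5,6,7,8} 6
  7 to go: {0,2,4,5,6,7,8} 5  {1,3,4,5,6,7,8} 10  {2,3,4,5,6,7,8} 10
  if 0:u drops first: 20 orders
  if 1:r drops first: 15 orders
heap linearizations: 35

35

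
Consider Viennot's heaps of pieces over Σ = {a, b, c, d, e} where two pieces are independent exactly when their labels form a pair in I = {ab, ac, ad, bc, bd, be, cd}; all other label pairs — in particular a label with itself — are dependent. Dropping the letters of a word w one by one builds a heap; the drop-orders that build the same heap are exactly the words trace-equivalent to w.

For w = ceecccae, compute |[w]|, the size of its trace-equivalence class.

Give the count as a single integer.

4

#0=c has no predecessor
#1=e depends on [0:c]
#2=e depends on [1:e]
#3=c depends on [2:e]
#4=c depends on [3:c]
#5=c depends on [4:c]
#6=a depends on [2:e]
#7=e depends on [5:c, 6:a]
sources: [0:c]
N(rest) = Σ N(rest − s) over sources s of rest; N(one piece) = 1:
  size 1 → [7]=1
  size 2 → [5,7]=1  [6,7]=1
  size 3 → [4,5,7]=1  [5,6,7]=2
  size 4 → [3,4,5,7]=1  [4,5,6,7]=3
  size 5 → [3,4,5,6,7]=4
  size 6 → [2,3,4,5,6,7]=4
  first=0(c) contributes 4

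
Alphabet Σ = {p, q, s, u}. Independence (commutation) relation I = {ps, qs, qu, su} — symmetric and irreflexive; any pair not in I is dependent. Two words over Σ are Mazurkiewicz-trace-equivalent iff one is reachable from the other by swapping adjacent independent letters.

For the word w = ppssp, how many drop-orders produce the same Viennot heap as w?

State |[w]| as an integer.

10

#0=p has no predecessor
#1=p depends on [0:p]
#2=s has no predecessor
#3=s depends on [2:s]
#4=p depends on [1:p]
sources: [0:p, 2:s]
N(rest) = Σ N(rest − s) over sources s of rest; N(one piece) = 1:
  size 1 → [3]=1  [4]=1
  size 2 → [1,4]=1  [2,3]=1  [3,4]=2
  size 3 → [0,1,4]=1  [1,3,4]=3  [2,3,4]=3
  first=0(p) contributes 6
  first=2(s) contributes 4
|[w]| = 10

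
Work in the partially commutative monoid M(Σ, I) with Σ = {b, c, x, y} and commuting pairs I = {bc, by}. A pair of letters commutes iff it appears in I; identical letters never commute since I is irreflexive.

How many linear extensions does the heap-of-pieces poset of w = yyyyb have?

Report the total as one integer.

drop 0:y onto floor
drop 1:y onto {0:y}
drop 2:y onto {1:y}
drop 3:y onto {2:y}
drop 4:b onto floor
ground layer = {0:y, 4:b}
drop-orders for the pieces not yet dropped (sum over which currently-grounded one goes next):
  1 to go: {3} 1  {4} 1
  2 to go: {2,3} 1  {3,4} 2
  3 to go: {1,2,3} 1  {2,3,4} 3
  if 0:y drops first: 4 orders
  if 4:b drops first: 1 orders
heap linearizations: 5

5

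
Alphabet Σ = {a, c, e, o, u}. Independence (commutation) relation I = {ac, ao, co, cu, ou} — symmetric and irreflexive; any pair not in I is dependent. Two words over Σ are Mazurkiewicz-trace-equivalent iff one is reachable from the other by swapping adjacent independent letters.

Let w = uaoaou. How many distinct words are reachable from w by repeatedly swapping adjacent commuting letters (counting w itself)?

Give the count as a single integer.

15

#0=u has no predecessor
#1=a depends on [0:u]
#2=o has no predecessor
#3=a depends on [1:a]
#4=o depends on [2:o]
#5=u depends on [3:a]
sources: [0:u, 2:o]
N(rest) = Σ N(rest − s) over sources s of rest; N(one piece) = 1:
  size 1 → [4]=1  [5]=1
  size 2 → [2,4]=1  [3,5]=1  [4,5]=2
  size 3 → [1,3,5]=1  [2,4,5]=3  [3,4,5]=3
  size 4 → [0,1,3,5]=1  [1,3,4,5]=4  [2,3,4,5]=6
  first=0(u) contributes 10
  first=2(o) contributes 5
|[w]| = 15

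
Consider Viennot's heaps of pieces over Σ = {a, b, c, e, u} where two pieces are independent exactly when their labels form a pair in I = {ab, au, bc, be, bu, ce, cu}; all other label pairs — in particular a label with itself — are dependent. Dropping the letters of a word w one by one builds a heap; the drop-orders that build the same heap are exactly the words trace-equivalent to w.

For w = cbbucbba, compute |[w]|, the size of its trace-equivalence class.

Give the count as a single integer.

280

#0=c has no predecessor
#1=b has no predecessor
#2=b depends on [1:b]
#3=u has no predecessor
#4=c depends on [0:c]
#5=b depends on [2:b]
#6=b depends on [5:b]
#7=a depends on [4:c]
sources: [0:c, 1:b, 3:u]
N(rest) = Σ N(rest − s) over sources s of rest; N(one piece) = 1:
  size 1 → [3]=1  [6]=1  [7]=1
  size 2 → [3,6]=2  [3,7]=2  [4,7]=1  [5,6]=1  [6,7]=2
  size 3 → [0,4,7]=1  [2,5,6]=1  [3,4,7]=3  [3,5,6]=3  [3,6,7]=6  [4,6,7]=3  [5,6,7]=3
  size 4 → [0,3,4,7]=4  [0,4,6,7]=4  [1,2,5,6]=1  [2,3,5,6]=4  [2,5,6,7]=4  [3,4,6,7]=12  [3,5,6,7]=12  [4,5,6,7]=6
  size 5 → [0,3,4,6,7]=20  [0,4,5,6,7]=10  [1,2,3,5,6]=5  [1,2,5,6,7]=5  [2,3,5,6,7]=20  [2,4,5,6,7]=10  [3,4,5,6,7]=30
  size 6 → [0,2,4,5,6,7]=20  [0,3,4,5,6,7]=60  [1,2,3,5,6,7]=30  [1,2,4,5,6,7]=15  [2,3,4,5,6,7]=60
  first=0(c) contributes 105
  first=1(b) contributes 140
  first=3(u) contributes 35
|[w]| = 280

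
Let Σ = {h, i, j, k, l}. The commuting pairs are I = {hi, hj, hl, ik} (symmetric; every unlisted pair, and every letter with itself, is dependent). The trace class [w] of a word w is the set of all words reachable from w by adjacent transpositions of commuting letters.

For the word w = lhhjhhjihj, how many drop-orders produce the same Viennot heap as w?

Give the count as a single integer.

252

0(l) covers ∅
1(h) covers ∅
2(h) covers 1:h
3(j) covers 0:l
4(h) covers 2:h
5(h) covers 4:h
6(j) covers 3:j
7(i) covers 6:j
8(h) covers 5:h
9(j) covers 7:i
floor of heap: 0:l, 1:h
completions by unplaced set U, small U first (add the entries for U minus each lowest piece of U):
  |U|=1: {8}:1  {9}:1
  |U|=2: {5,8}:1  {7,9}:1  {8,9}:2
  |U|=3: {4,5,8}:1  {5,8,9}:3  {6,7,9}:1  {7,8,9}:3
  |U|=4: {2,4,5,8}:1  {3,6,7,9}:1  {4,5,8,9}:4  {5,7,8,9}:6  {6,7,8,9}:4
  |U|=5: {0,3,6,7,9}:1  {1,2,4,5,8}:1  {2,4,5,8,9}:5  {3,6,7,8,9}:5  {4,5,7,8,9}:10  {5,6,7,8,9}:10
  |U|=6: {0,3,6,7,8,9}:6  {1,2,4,5,8,9}:6  {2,4,5,7,8,9}:15  {3,5,6,7,8,9}:15  {4,5,6,7,8,9}:20
  |U|=7: {0,3,5,6,7,8,9}:21  {1,2,4,5,7,8,9}:21  {2,4,5,6,7,8,9}:35  {3,4,5,6,7,8,9}:35
  |U|=8: {0,3,4,5,6,7,8,9}:56  {1,2,4,5,6,7,8,9}:56  {2,3,4,5,6,7,8,9}:70
  start at 0(l): 126
  start at 1(h): 126
sum over floor = 252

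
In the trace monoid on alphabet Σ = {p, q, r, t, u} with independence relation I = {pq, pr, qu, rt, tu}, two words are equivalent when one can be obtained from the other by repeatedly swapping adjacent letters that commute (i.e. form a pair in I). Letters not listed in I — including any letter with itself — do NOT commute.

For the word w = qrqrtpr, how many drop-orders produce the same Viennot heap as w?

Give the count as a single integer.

drop 0:q onto floor
drop 1:r onto {0:q}
drop 2:q onto {1:r}
drop 3:r onto {2:q}
drop 4:t onto {2:q}
drop 5:p onto {4:t}
drop 6:r onto {3:r}
ground layer = {0:q}
drop-orders for the pieces not yet dropped (sum over which currently-grounded one goes next):
  1 to go: {5} 1  {6} 1
  2 to go: {3,6} 1  {4,5} 1  {5,6} 2
  3 to go: {3,5,6} 3  {4,5,6} 3
  4 to go: {3,4,5,6} 6
  5 to go: {2,3,4,5,6} 6
  if 0:q drops first: 6 orders

6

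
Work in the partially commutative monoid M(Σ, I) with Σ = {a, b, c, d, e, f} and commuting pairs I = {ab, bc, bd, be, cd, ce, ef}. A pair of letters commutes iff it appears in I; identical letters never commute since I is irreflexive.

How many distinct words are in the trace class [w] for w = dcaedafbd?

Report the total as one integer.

4

0(d) covers ∅
1(c) covers ∅
2(a) covers 0:d, 1:c
3(e) covers 2:a
4(d) covers 3:e
5(a) covers 4:d
6(f) covers 5:a
7(b) covers 6:f
8(d) covers 6:f
floor of heap: 0:d, 1:c
completions by unplaced set U, small U first (add the entries for U minus each lowest piece of U):
  |U|=1: {7}:1  {8}:1
  |U|=2: {7,8}:2
  |U|=3: {6,7,8}:2
  |U|=4: {5,6,7,8}:2
  |U|=5: {4,5,6,7,8}:2
  |U|=6: {3,4,5,6,7,8}:2
  |U|=7: {2,3,4,5,6,7,8}:2
  start at 0(d): 2
  start at 1(c): 2
sum over floor = 4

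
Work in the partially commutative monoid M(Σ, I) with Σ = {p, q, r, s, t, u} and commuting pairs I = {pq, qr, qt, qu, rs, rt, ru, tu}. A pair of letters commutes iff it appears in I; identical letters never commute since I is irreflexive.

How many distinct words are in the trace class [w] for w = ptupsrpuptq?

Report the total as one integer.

22

drop 0:p onto floor
drop 1:t onto {0:p}
drop 2:u onto {0:p}
drop 3:p onto {1:t, 2:u}
drop 4:s onto {3:p}
drop 5:r onto {3:p}
drop 6:p onto {4:s, 5:r}
drop 7:u onto {6:p}
drop 8:p onto {7:u}
drop 9:t onto {8:p}
drop 10:q onto {4:s}
ground layer = {0:p}
drop-orders for the pieces not yet dropped (sum over which currently-grounded one goes next):
  1 to go: {9} 1  {10} 1
  2 to go: {8,9} 1  {9,10} 2
  3 to go: {7,8,9} 1  {8,9,10} 3
  4 to go: {6,7,8,9} 1  {7,8,9,10} 4
  5 to go: {5,6,7,8,9} 1  {6,7,8,9,10} 5
  6 to go: {4,6,7,8,9,10} 5  {5,6,7,8,9,10} 6
  7 to go: {4,5,6,7,8,9,10} 11
  8 to go: {3,4,5,6,7,8,9,10} 11
  9 to go: {1,3,4,5,6,7,8,9,10} 11  {2,3,4,5,6,7,8,9,10} 11
  if 0:p drops first: 22 orders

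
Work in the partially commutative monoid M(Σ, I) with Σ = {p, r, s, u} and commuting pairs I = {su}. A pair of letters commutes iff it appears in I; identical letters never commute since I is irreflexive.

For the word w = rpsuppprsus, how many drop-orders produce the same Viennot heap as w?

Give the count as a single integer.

6

drop 0:r onto floor
drop 1:p onto {0:r}
drop 2:s onto {1:p}
drop 3:u onto {1:p}
drop 4:p onto {2:s, 3:u}
drop 5:p onto {4:p}
drop 6:p onto {5:p}
drop 7:r onto {6:p}
drop 8:s onto {7:r}
drop 9:u onto {7:r}
drop 10:s onto {8:s}
ground layer = {0:r}
drop-orders for the pieces not yet dropped (sum over which currently-grounded one goes next):
  1 to go: {9} 1  {10} 1
  2 to go: {8,10} 1  {9,10} 2
  3 to go: {8,9,10} 3
  4 to go: {7,8,9,10} 3
  5 to go: {6,7,8,9,10} 3
  6 to go: {5,6,7,8,9,10} 3
  7 to go: {4,5,6,7,8,9,10} 3
  8 to go: {2,4,5,6,7,8,9,10} 3  {3,4,5,6,7,8,9,10} 3
  9 to go: {2,3,4,5,6,7,8,9,10} 6
  if 0:r drops first: 6 orders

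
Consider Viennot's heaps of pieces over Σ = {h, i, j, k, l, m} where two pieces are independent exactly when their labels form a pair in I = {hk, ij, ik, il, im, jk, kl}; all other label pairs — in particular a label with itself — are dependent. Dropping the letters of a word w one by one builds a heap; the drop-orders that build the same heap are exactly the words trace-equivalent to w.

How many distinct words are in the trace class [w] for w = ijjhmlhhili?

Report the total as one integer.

9

0(i) covers ∅
1(j) covers ∅
2(j) covers 1:j
3(h) covers 0:i, 2:j
4(m) covers 3:h
5(l) covers 4:m
6(h) covers 5:l
7(h) covers 6:h
8(i) covers 7:h
9(l) covers 7:h
10(i) covers 8:i
floor of heap: 0:i, 1:j
completions by unplaced set U, small U first (add the entries for U minus each lowest piece of U):
  |U|=1: {9}:1  {10}:1
  |U|=2: {8,10}:1  {9,10}:2
  |U|=3: {8,9,10}:3
  |U|=4: {7,8,9,10}:3
  |U|=5: {6,7,8,9,10}:3
  |U|=6: {5,6,7,8,9,10}:3
  |U|=7: {4,5,6,7,8,9,10}:3
  |U|=8: {3,4,5,6,7,8,9,10}:3
  |U|=9: {0,3,4,5,6,7,8,9,10}:3  {2,3,4,5,6,7,8,9,10}:3
  start at 0(i): 3
  start at 1(j): 6
sum over floor = 9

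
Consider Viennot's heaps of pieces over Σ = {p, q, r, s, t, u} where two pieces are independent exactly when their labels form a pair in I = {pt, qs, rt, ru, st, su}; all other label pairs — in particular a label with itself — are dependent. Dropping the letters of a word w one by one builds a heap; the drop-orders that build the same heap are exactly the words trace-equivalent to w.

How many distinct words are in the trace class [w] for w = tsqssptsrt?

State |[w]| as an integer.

155

0(t) covers ∅
1(s) covers ∅
2(q) covers 0:t
3(s) covers 1:s
4(s) covers 3:s
5(p) covers 2:q, 4:s
6(t) covers 2:q
7(s) covers 5:p
8(r) covers 7:s
9(t) covers 6:t
floor of heap: 0:t, 1:s
completions by unplaced set U, small U first (add the entries for U minus each lowest piece of U):
  |U|=1: {8}:1  {9}:1
  |U|=2: {6,9}:1  {7,8}:1  {8,9}:2
  |U|=3: {5,7,8}:1  {6,8,9}:3  {7,8,9}:3
  |U|=4: {4,5,7,8}:1  {5,7,8,9}:4  {6,7,8,9}:6
  |U|=5: {3,4,5,7,8}:1  {4,5,7,8,9}:5  {5,6,7,8,9}:10
  |U|=6: {1,3,4,5,7,8}:1  {2,5,6,7,8,9}:10  {3,4,5,7,8,9}:6  {4,5,6,7,8,9}:15
  |U|=7: {0,2,5,6,7,8,9}:10  {1,3,4,5,7,8,9}:7  {2,4,5,6,7,8,9}:25  {3,4,5,6,7,8,9}:21
  |U|=8: {0,2,4,5,6,7,8,9}:35  {1,3,4,5,6,7,8,9}:28  {2,3,4,5,6,7,8,9}:46
  start at 0(t): 74
  start at 1(s): 81
sum over floor = 155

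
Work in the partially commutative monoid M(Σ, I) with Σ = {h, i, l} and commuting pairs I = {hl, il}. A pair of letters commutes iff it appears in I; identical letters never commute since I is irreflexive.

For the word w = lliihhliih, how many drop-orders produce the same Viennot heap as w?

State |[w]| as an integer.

120

piece 0:l — minimal
piece 1:l rests on {0:l}
piece 2:i — minimal
piece 3:i rests on {2:i}
piece 4:h rests on {3:i}
piece 5:h rests on {4:h}
piece 6:l rests on {1:l}
piece 7:i rests on {5:h}
piece 8:i rests on {7:i}
piece 9:h rests on {8:i}
minimal pieces: {0:l, 2:i}
ways to finish when only these pieces remain (= sum over removing one remaining piece with nothing left below it):
  1 left: {6}→1  {9}→1
  2 left: {1,6}→1  {6,9}→2  {8,9}→1
  3 left: {0,1,6}→1  {1,6,9}→3  {6,8,9}→3  {7,8,9}→1
  4 left: {0,1,6,9}→4  {1,6,8,9}→6  {5,7,8,9}→1  {6,7,8,9}→4
  5 left: {0,1,6,8,9}→10  {1,6,7,8,9}→10  {4,5,7,8,9}→1  {5,6,7,8,9}→5
  6 left: {0,1,6,7,8,9}→20  {1,5,6,7,8,9}→15  {3,4,5,7,8,9}→1  {4,5,6,7,8,9}→6
  7 left: {0,1,5,6,7,8,9}→35  {1,4,5,6,7,8,9}→21  {2,3,4,5,7,8,9}→1  {3,4,5,6,7,8,9}→7
  8 left: {0,1,4,5,6,7,8,9}→56  {1,3,4,5,6,7,8,9}→28  {2,3,4,5,6,7,8,9}→8
  placing 0:l first → 36 extensions
  placing 2:i first → 84 extensions
total linear extensions = 120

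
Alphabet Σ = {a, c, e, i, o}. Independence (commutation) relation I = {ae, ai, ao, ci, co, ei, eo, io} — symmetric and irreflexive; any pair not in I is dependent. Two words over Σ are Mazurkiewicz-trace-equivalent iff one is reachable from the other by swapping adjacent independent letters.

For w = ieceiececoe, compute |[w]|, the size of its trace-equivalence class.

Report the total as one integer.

0(i) covers ∅
1(e) covers ∅
2(c) covers 1:e
3(e) covers 2:c
4(i) covers 0:i
5(e) covers 3:e
6(c) covers 5:e
7(e) covers 6:c
8(c) covers 7:e
9(o) covers ∅
10(e) covers 8:c
floor of heap: 0:i, 1:e, 9:o
completions by unplaced set U, small U first (add the entries for U minus each lowest piece of U):
  |U|=1: {4}:1  {9}:1  {10}:1
  |U|=2: {0,4}:1  {4,9}:2  {4,10}:2  {8,10}:1  {9,10}:2
  |U|=3: {0,4,9}:3  {0,4,10}:3  {4,8,10}:3  {4,9,10}:6  {7,8,10}:1  {8,9,10}:3
  |U|=4: {0,4,8,10}:6  {0,4,9,10}:12  {4,7,8,10}:4  {4,8,9,10}:12  {6,7,8,10}:1  {7,8,9,10}:4
  |U|=5: {0,4,7,8,10}:10  {0,4,8,9,10}:30  {4,6,7,8,10}:5  {4,7,8,9,10}:20  {5,6,7,8,10}:1  {6,7,8,9,10}:5
  |U|=6: {0,4,6,7,8,10}:15  {0,4,7,8,9,10}:60  {3,5,6,7,8,10}:1  {4,5,6,7,8,10}:6  {4,6,7,8,9,10}:30  {5,6,7,8,9,10}:6
  |U|=7: {0,4,5,6,7,8,10}:21  {0,4,6,7,8,9,10}:105  {2,3,5,6,7,8,10}:1  {3,4,5,6,7,8,10}:7  {3,5,6,7,8,9,10}:7  {4,5,6,7,8,9,10}:42
  |U|=8: {0,3,4,5,6,7,8,10}:28  {0,4,5,6,7,8,9,10}:168  {1,2,3,5,6,7,8,10}:1  {2,3,4,5,6,7,8,10}:8  {2,3,5,6,7,8,9,10}:8  {3,4,5,6,7,8,9,10}:56
  |U|=9: {0,2,3,4,5,6,7,8,10}:36  {0,3,4,5,6,7,8,9,10}:252  {1,2,3,4,5,6,7,8,10}:9  {1,2,3,5,6,7,8,9,10}:9  {2,3,4,5,6,7,8,9,10}:72
  start at 0(i): 90
  start at 1(e): 360
  start at 9(o): 45
sum over floor = 495

495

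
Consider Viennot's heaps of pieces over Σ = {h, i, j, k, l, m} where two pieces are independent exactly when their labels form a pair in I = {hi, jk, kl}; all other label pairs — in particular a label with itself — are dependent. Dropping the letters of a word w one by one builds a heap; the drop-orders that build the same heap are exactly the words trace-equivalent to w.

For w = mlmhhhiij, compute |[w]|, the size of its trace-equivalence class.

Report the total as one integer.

0(m) covers ∅
1(l) covers 0:m
2(m) covers 1:l
3(h) covers 2:m
4(h) covers 3:h
5(h) covers 4:h
6(i) covers 2:m
7(i) covers 6:i
8(j) covers 5:h, 7:i
floor of heap: 0:m
completions by unplaced set U, small U first (add the entries for U minus each lowest piece of U):
  |U|=1: {8}:1
  |U|=2: {5,8}:1  {7,8}:1
  |U|=3: {4,5,8}:1  {5,7,8}:2  {6,7,8}:1
  |U|=4: {3,4,5,8}:1  {4,5,7,8}:3  {5,6,7,8}:3
  |U|=5: {3,4,5,7,8}:4  {4,5,6,7,8}:6
  |U|=6: {3,4,5,6,7,8}:10
  |U|=7: {2,3,4,5,6,7,8}:10
  start at 0(m): 10

10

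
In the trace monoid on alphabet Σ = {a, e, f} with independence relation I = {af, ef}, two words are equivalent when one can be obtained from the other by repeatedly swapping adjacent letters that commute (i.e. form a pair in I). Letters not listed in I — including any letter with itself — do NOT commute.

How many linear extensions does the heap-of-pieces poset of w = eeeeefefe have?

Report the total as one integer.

0(e) covers ∅
1(e) covers 0:e
2(e) covers 1:e
3(e) covers 2:e
4(e) covers 3:e
5(f) covers ∅
6(e) covers 4:e
7(f) covers 5:f
8(e) covers 6:e
floor of heap: 0:e, 5:f
completions by unplaced set U, small U first (add the entries for U minus each lowest piece of U):
  |U|=1: {7}:1  {8}:1
  |U|=2: {5,7}:1  {6,8}:1  {7,8}:2
  |U|=3: {4,6,8}:1  {5,7,8}:3  {6,7,8}:3
  |U|=4: {3,4,6,8}:1  {4,6,7,8}:4  {5,6,7,8}:6
  |U|=5: {2,3,4,6,8}:1  {3,4,6,7,8}:5  {4,5,6,7,8}:10
  |U|=6: {1,2,3,4,6,8}:1  {2,3,4,6,7,8}:6  {3,4,5,6,7,8}:15
  |U|=7: {0,1,2,3,4,6,8}:1  {1,2,3,4,6,7,8}:7  {2,3,4,5,6,7,8}:21
  start at 0(e): 28
  start at 5(f): 8
sum over floor = 36

36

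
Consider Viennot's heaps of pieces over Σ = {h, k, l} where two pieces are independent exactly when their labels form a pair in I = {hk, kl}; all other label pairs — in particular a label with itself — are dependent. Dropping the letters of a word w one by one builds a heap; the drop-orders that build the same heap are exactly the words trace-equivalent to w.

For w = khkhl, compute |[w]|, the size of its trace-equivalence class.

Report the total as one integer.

piece 0:k — minimal
piece 1:h — minimal
piece 2:k rests on {0:k}
piece 3:h rests on {1:h}
piece 4:l rests on {3:h}
minimal pieces: {0:k, 1:h}
ways to finish when only these pieces remain (= sum over removing one remaining piece with nothing left below it):
  1 left: {2}→1  {4}→1
  2 left: {0,2}→1  {2,4}→2  {3,4}→1
  3 left: {0,2,4}→3  {1,3,4}→1  {2,3,4}→3
  placing 0:k first → 4 extensions
  placing 1:h first → 6 extensions
total linear extensions = 10

10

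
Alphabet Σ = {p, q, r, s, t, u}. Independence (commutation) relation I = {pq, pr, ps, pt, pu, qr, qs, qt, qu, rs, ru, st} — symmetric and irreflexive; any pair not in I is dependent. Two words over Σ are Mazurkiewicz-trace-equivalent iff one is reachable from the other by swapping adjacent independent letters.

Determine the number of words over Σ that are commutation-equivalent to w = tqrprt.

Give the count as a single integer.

#0=t has no predecessor
#1=q has no predecessor
#2=r depends on [0:t]
#3=p has no predecessor
#4=r depends on [2:r]
#5=t depends on [4:r]
sources: [0:t, 1:q, 3:p]
N(rest) = Σ N(rest − s) over sources s of rest; N(one piece) = 1:
  size 1 → [1]=1  [3]=1  [5]=1
  size 2 → [1,3]=2  [1,5]=2  [3,5]=2  [4,5]=1
  size 3 → [1,3,5]=6  [1,4,5]=3  [2,4,5]=1  [3,4,5]=3
  size 4 → [0,2,4,5]=1  [1,2,4,5]=4  [1,3,4,5]=12  [2,3,4,5]=4
  first=0(t) contributes 20
  first=1(q) contributes 5
  first=3(p) contributes 5
|[w]| = 30

30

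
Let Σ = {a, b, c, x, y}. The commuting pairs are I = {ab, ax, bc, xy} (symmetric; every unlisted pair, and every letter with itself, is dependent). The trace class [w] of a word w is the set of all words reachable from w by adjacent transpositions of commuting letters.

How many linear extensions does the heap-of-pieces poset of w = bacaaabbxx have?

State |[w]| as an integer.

piece 0:b — minimal
piece 1:a — minimal
piece 2:c rests on {1:a}
piece 3:a rests on {2:c}
piece 4:a rests on {3:a}
piece 5:a rests on {4:a}
piece 6:b rests on {0:b}
piece 7:b rests on {6:b}
piece 8:x rests on {2:c, 7:b}
piece 9:x rests on {8:x}
minimal pieces: {0:b, 1:a}
ways to finish when only these pieces remain (= sum over removing one remaining piece with nothing left below it):
  1 left: {5}→1  {9}→1
  2 left: {4,5}→1  {5,9}→2  {8,9}→1
  3 left: {3,4,5}→1  {4,5,9}→3  {5,8,9}→3  {7,8,9}→1
  4 left: {3,4,5,9}→4  {4,5,8,9}→6  {5,7,8,9}→4  {6,7,8,9}→1
  5 left: {0,6,7,8,9}→1  {3,4,5,8,9}→10  {4,5,7,8,9}→10  {5,6,7,8,9}→5
  6 left: {0,5,6,7,8,9}→6  {2,3,4,5,8,9}→10  {3,4,5,7,8,9}→20  {4,5,6,7,8,9}→15
  7 left: {0,4,5,6,7,8,9}→21  {1,2,3,4,5,8,9}→10  {2,3,4,5,7,8,9}→30  {3,4,5,6,7,8,9}→35
  8 left: {0,3,4,5,6,7,8,9}→56  {1,2,3,4,5,7,8,9}→40  {2,3,4,5,6,7,8,9}→65
  placing 0:b first → 105 extensions
  placing 1:a first → 121 extensions
total linear extensions = 226

226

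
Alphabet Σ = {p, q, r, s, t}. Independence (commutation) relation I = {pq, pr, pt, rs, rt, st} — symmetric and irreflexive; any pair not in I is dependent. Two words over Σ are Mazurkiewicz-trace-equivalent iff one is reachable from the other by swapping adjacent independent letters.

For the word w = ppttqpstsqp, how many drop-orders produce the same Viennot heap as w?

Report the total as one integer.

170

#0=p has no predecessor
#1=p depends on [0:p]
#2=t has no predecessor
#3=t depends on [2:t]
#4=q depends on [3:t]
#5=p depends on [1:p]
#6=s depends on [4:q, 5:p]
#7=t depends on [4:q]
#8=s depends on [6:s]
#9=q depends on [7:t, 8:s]
#10=p depends on [8:s]
sources: [0:p, 2:t]
N(rest) = Σ N(rest − s) over sources s of rest; N(one piece) = 1:
  size 1 → [9]=1  [10]=1
  size 2 → [7,9]=1  [9,10]=2
  size 3 → [7,9,10]=3  [8,9,10]=2
  size 4 → [6,8,9,10]=2  [7,8,9,10]=5
  size 5 → [5,6,8,9,10]=2  [6,7,8,9,10]=7
  size 6 → [1,5,6,8,9,10]=2  [4,6,7,8,9,10]=7  [5,6,7,8,9,10]=9
  size 7 → [0,1,5,6,8,9,10]=2  [1,5,6,7,8,9,10]=11  [3,4,6,7,8,9,10]=7  [4,5,6,7,8,9,10]=16
  size 8 → [0,1,5,6,7,8,9,10]=13  [1,4,5,6,7,8,9,10]=27  [2,3,4,6,7,8,9,10]=7  [3,4,5,6,7,8,9,10]=23
  size 9 → [0,1,4,5,6,7,8,9,10]=40  [1,3,4,5,6,7,8,9,10]=50  [2,3,4,5,6,7,8,9,10]=30
  first=0(p) contributes 80
  first=2(t) contributes 90
|[w]| = 170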